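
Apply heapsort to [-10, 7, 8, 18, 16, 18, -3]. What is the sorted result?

Build heap: [18, 16, 18, 7, -10, 8, -3]
Extract 18: [18, 16, 8, 7, -10, -3, 18]
Extract 18: [16, 7, 8, -3, -10, 18, 18]
Extract 16: [8, 7, -10, -3, 16, 18, 18]
Extract 8: [7, -3, -10, 8, 16, 18, 18]
Extract 7: [-3, -10, 7, 8, 16, 18, 18]
Extract -3: [-10, -3, 7, 8, 16, 18, 18]


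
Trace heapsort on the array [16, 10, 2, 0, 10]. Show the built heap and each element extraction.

Build heap: [16, 10, 2, 0, 10]
Extract 16: [10, 10, 2, 0, 16]
Extract 10: [10, 0, 2, 10, 16]
Extract 10: [2, 0, 10, 10, 16]
Extract 2: [0, 2, 10, 10, 16]


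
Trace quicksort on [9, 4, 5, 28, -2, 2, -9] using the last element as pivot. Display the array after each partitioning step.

Partition 1: pivot=-9 at index 0 -> [-9, 4, 5, 28, -2, 2, 9]
Partition 2: pivot=9 at index 5 -> [-9, 4, 5, -2, 2, 9, 28]
Partition 3: pivot=2 at index 2 -> [-9, -2, 2, 4, 5, 9, 28]
Partition 4: pivot=5 at index 4 -> [-9, -2, 2, 4, 5, 9, 28]


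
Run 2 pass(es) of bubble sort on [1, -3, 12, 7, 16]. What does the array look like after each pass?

After pass 1: [-3, 1, 7, 12, 16] (2 swaps)
After pass 2: [-3, 1, 7, 12, 16] (0 swaps)
Total swaps: 2


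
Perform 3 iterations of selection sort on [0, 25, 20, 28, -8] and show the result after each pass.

Pass 1: Select minimum -8 at index 4, swap -> [-8, 25, 20, 28, 0]
Pass 2: Select minimum 0 at index 4, swap -> [-8, 0, 20, 28, 25]
Pass 3: Select minimum 20 at index 2, swap -> [-8, 0, 20, 28, 25]


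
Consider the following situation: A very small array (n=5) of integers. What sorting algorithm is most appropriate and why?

Best choice: Insertion sort
Reason: For tiny inputs the O(n^2) overhead is negligible and insertion sort has minimal constant factors


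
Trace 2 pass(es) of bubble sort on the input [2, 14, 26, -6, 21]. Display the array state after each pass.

After pass 1: [2, 14, -6, 21, 26] (2 swaps)
After pass 2: [2, -6, 14, 21, 26] (1 swaps)
Total swaps: 3


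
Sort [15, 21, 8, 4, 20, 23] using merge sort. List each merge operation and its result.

Divide and conquer:
  Merge [21] + [8] -> [8, 21]
  Merge [15] + [8, 21] -> [8, 15, 21]
  Merge [20] + [23] -> [20, 23]
  Merge [4] + [20, 23] -> [4, 20, 23]
  Merge [8, 15, 21] + [4, 20, 23] -> [4, 8, 15, 20, 21, 23]


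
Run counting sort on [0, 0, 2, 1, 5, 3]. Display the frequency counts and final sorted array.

Count array: [2, 1, 1, 1, 0, 1]
(count[i] = number of elements equal to i)
Cumulative count: [2, 3, 4, 5, 5, 6]
Sorted: [0, 0, 1, 2, 3, 5]


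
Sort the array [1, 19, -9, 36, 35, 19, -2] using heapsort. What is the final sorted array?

Build heap: [36, 35, 19, 19, 1, -9, -2]
Extract 36: [35, 19, 19, -2, 1, -9, 36]
Extract 35: [19, 1, 19, -2, -9, 35, 36]
Extract 19: [19, 1, -9, -2, 19, 35, 36]
Extract 19: [1, -2, -9, 19, 19, 35, 36]
Extract 1: [-2, -9, 1, 19, 19, 35, 36]
Extract -2: [-9, -2, 1, 19, 19, 35, 36]


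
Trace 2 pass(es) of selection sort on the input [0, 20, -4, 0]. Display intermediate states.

Pass 1: Select minimum -4 at index 2, swap -> [-4, 20, 0, 0]
Pass 2: Select minimum 0 at index 2, swap -> [-4, 0, 20, 0]


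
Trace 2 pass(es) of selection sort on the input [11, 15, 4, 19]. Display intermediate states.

Pass 1: Select minimum 4 at index 2, swap -> [4, 15, 11, 19]
Pass 2: Select minimum 11 at index 2, swap -> [4, 11, 15, 19]


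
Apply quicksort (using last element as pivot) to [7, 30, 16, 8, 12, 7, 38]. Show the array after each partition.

Partition 1: pivot=38 at index 6 -> [7, 30, 16, 8, 12, 7, 38]
Partition 2: pivot=7 at index 1 -> [7, 7, 16, 8, 12, 30, 38]
Partition 3: pivot=30 at index 5 -> [7, 7, 16, 8, 12, 30, 38]
Partition 4: pivot=12 at index 3 -> [7, 7, 8, 12, 16, 30, 38]


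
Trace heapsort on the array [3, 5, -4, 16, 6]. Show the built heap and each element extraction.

Build heap: [16, 6, -4, 5, 3]
Extract 16: [6, 5, -4, 3, 16]
Extract 6: [5, 3, -4, 6, 16]
Extract 5: [3, -4, 5, 6, 16]
Extract 3: [-4, 3, 5, 6, 16]


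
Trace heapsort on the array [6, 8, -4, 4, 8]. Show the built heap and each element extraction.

Build heap: [8, 8, -4, 4, 6]
Extract 8: [8, 6, -4, 4, 8]
Extract 8: [6, 4, -4, 8, 8]
Extract 6: [4, -4, 6, 8, 8]
Extract 4: [-4, 4, 6, 8, 8]


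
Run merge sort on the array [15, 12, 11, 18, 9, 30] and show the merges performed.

Divide and conquer:
  Merge [12] + [11] -> [11, 12]
  Merge [15] + [11, 12] -> [11, 12, 15]
  Merge [9] + [30] -> [9, 30]
  Merge [18] + [9, 30] -> [9, 18, 30]
  Merge [11, 12, 15] + [9, 18, 30] -> [9, 11, 12, 15, 18, 30]


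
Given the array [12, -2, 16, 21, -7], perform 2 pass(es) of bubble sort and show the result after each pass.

After pass 1: [-2, 12, 16, -7, 21] (2 swaps)
After pass 2: [-2, 12, -7, 16, 21] (1 swaps)
Total swaps: 3


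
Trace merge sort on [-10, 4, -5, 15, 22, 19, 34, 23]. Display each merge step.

Divide and conquer:
  Merge [-10] + [4] -> [-10, 4]
  Merge [-5] + [15] -> [-5, 15]
  Merge [-10, 4] + [-5, 15] -> [-10, -5, 4, 15]
  Merge [22] + [19] -> [19, 22]
  Merge [34] + [23] -> [23, 34]
  Merge [19, 22] + [23, 34] -> [19, 22, 23, 34]
  Merge [-10, -5, 4, 15] + [19, 22, 23, 34] -> [-10, -5, 4, 15, 19, 22, 23, 34]


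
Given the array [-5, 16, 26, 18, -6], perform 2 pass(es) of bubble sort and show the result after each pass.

After pass 1: [-5, 16, 18, -6, 26] (2 swaps)
After pass 2: [-5, 16, -6, 18, 26] (1 swaps)
Total swaps: 3


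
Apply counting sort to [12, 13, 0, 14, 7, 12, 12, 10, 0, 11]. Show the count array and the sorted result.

Count array: [2, 0, 0, 0, 0, 0, 0, 1, 0, 0, 1, 1, 3, 1, 1]
(count[i] = number of elements equal to i)
Cumulative count: [2, 2, 2, 2, 2, 2, 2, 3, 3, 3, 4, 5, 8, 9, 10]
Sorted: [0, 0, 7, 10, 11, 12, 12, 12, 13, 14]


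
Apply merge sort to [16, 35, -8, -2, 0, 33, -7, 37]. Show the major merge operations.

Divide and conquer:
  Merge [16] + [35] -> [16, 35]
  Merge [-8] + [-2] -> [-8, -2]
  Merge [16, 35] + [-8, -2] -> [-8, -2, 16, 35]
  Merge [0] + [33] -> [0, 33]
  Merge [-7] + [37] -> [-7, 37]
  Merge [0, 33] + [-7, 37] -> [-7, 0, 33, 37]
  Merge [-8, -2, 16, 35] + [-7, 0, 33, 37] -> [-8, -7, -2, 0, 16, 33, 35, 37]


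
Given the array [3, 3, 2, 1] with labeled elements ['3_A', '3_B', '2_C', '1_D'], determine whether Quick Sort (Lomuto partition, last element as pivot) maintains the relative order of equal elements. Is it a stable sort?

Trace Quick Sort on the labeled array (the key is the number; the letter only tracks identity):
  Partition indices 0..3 around pivot 1_D -> [1_D, 3_B, 2_C, 3_A]
  Partition indices 1..3 around pivot 3_A -> [1_D, 3_B, 2_C, 3_A]
  Partition indices 1..2 around pivot 2_C -> [1_D, 2_C, 3_B, 3_A]
Final order: [1_D, 2_C, 3_B, 3_A]
Equal keys:
  value 3: originally 3_A, 3_B; after sorting 3_B, 3_A -> order changed
Equal keys were reordered, so Quick Sort is not stable: partition swaps elements across long distances and can reorder equal keys. (One such input is enough; an unstable sort may happen to preserve order on other inputs, but it gives no guarantee.)
Answer: Not stable


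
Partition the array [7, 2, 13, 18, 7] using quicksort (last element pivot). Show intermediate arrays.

Partition 1: pivot=7 at index 2 -> [7, 2, 7, 18, 13]
Partition 2: pivot=2 at index 0 -> [2, 7, 7, 18, 13]
Partition 3: pivot=13 at index 3 -> [2, 7, 7, 13, 18]


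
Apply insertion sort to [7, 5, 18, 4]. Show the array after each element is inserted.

First element 7 is already 'sorted'
Insert 5: shifted 1 elements -> [5, 7, 18, 4]
Insert 18: shifted 0 elements -> [5, 7, 18, 4]
Insert 4: shifted 3 elements -> [4, 5, 7, 18]


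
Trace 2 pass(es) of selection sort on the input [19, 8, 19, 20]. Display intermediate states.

Pass 1: Select minimum 8 at index 1, swap -> [8, 19, 19, 20]
Pass 2: Select minimum 19 at index 1, swap -> [8, 19, 19, 20]


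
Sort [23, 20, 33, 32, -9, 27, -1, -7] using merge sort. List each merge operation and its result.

Divide and conquer:
  Merge [23] + [20] -> [20, 23]
  Merge [33] + [32] -> [32, 33]
  Merge [20, 23] + [32, 33] -> [20, 23, 32, 33]
  Merge [-9] + [27] -> [-9, 27]
  Merge [-1] + [-7] -> [-7, -1]
  Merge [-9, 27] + [-7, -1] -> [-9, -7, -1, 27]
  Merge [20, 23, 32, 33] + [-9, -7, -1, 27] -> [-9, -7, -1, 20, 23, 27, 32, 33]


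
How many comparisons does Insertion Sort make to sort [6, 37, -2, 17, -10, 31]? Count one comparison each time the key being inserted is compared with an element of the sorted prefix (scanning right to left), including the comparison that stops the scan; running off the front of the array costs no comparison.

Insert 37: 6 <= 37 (stop) = 1 comparison(s) -> [6, 37, -2, 17, -10, 31]
Insert -2: 37 > -2 (shift), 6 > -2 (shift), reached front = 2 comparison(s) -> [-2, 6, 37, 17, -10, 31]
Insert 17: 37 > 17 (shift), 6 <= 17 (stop) = 2 comparison(s) -> [-2, 6, 17, 37, -10, 31]
Insert -10: 37 > -10 (shift), 17 > -10 (shift), 6 > -10 (shift), -2 > -10 (shift), reached front = 4 comparison(s) -> [-10, -2, 6, 17, 37, 31]
Insert 31: 37 > 31 (shift), 17 <= 31 (stop) = 2 comparison(s) -> [-10, -2, 6, 17, 31, 37]
Total comparisons: 1 + 2 + 2 + 4 + 2 = 11


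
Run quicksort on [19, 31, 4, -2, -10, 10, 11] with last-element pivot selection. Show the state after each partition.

Partition 1: pivot=11 at index 4 -> [4, -2, -10, 10, 11, 31, 19]
Partition 2: pivot=10 at index 3 -> [4, -2, -10, 10, 11, 31, 19]
Partition 3: pivot=-10 at index 0 -> [-10, -2, 4, 10, 11, 31, 19]
Partition 4: pivot=4 at index 2 -> [-10, -2, 4, 10, 11, 31, 19]
Partition 5: pivot=19 at index 5 -> [-10, -2, 4, 10, 11, 19, 31]


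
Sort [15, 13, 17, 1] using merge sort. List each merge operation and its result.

Divide and conquer:
  Merge [15] + [13] -> [13, 15]
  Merge [17] + [1] -> [1, 17]
  Merge [13, 15] + [1, 17] -> [1, 13, 15, 17]


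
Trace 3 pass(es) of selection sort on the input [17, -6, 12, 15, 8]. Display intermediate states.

Pass 1: Select minimum -6 at index 1, swap -> [-6, 17, 12, 15, 8]
Pass 2: Select minimum 8 at index 4, swap -> [-6, 8, 12, 15, 17]
Pass 3: Select minimum 12 at index 2, swap -> [-6, 8, 12, 15, 17]


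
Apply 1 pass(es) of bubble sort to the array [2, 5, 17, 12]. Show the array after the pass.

After pass 1: [2, 5, 12, 17] (1 swaps)
Total swaps: 1


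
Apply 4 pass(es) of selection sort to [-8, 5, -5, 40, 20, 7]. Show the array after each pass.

Pass 1: Select minimum -8 at index 0, swap -> [-8, 5, -5, 40, 20, 7]
Pass 2: Select minimum -5 at index 2, swap -> [-8, -5, 5, 40, 20, 7]
Pass 3: Select minimum 5 at index 2, swap -> [-8, -5, 5, 40, 20, 7]
Pass 4: Select minimum 7 at index 5, swap -> [-8, -5, 5, 7, 20, 40]


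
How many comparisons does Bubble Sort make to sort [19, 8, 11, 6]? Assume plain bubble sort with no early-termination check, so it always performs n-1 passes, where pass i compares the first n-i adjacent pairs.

Pass 1: compare adjacent pairs (0,1)..(2,3) = 3 comparison(s), 3 swap(s) -> [8, 11, 6, 19]
Pass 2: compare adjacent pairs (0,1)..(1,2) = 2 comparison(s), 1 swap(s) -> [8, 6, 11, 19]
Pass 3: compare adjacent pairs (0,1)..(0,1) = 1 comparison(s), 1 swap(s) -> [6, 8, 11, 19]
Total comparisons: 3 + 2 + 1 = 6


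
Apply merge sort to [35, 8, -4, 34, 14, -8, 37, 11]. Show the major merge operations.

Divide and conquer:
  Merge [35] + [8] -> [8, 35]
  Merge [-4] + [34] -> [-4, 34]
  Merge [8, 35] + [-4, 34] -> [-4, 8, 34, 35]
  Merge [14] + [-8] -> [-8, 14]
  Merge [37] + [11] -> [11, 37]
  Merge [-8, 14] + [11, 37] -> [-8, 11, 14, 37]
  Merge [-4, 8, 34, 35] + [-8, 11, 14, 37] -> [-8, -4, 8, 11, 14, 34, 35, 37]


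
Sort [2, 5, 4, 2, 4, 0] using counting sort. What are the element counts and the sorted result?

Count array: [1, 0, 2, 0, 2, 1]
(count[i] = number of elements equal to i)
Cumulative count: [1, 1, 3, 3, 5, 6]
Sorted: [0, 2, 2, 4, 4, 5]


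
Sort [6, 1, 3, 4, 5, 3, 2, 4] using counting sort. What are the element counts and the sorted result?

Count array: [0, 1, 1, 2, 2, 1, 1]
(count[i] = number of elements equal to i)
Cumulative count: [0, 1, 2, 4, 6, 7, 8]
Sorted: [1, 2, 3, 3, 4, 4, 5, 6]


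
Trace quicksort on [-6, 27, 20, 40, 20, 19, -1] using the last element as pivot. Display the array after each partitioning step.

Partition 1: pivot=-1 at index 1 -> [-6, -1, 20, 40, 20, 19, 27]
Partition 2: pivot=27 at index 5 -> [-6, -1, 20, 20, 19, 27, 40]
Partition 3: pivot=19 at index 2 -> [-6, -1, 19, 20, 20, 27, 40]
Partition 4: pivot=20 at index 4 -> [-6, -1, 19, 20, 20, 27, 40]


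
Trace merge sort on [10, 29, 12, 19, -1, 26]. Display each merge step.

Divide and conquer:
  Merge [29] + [12] -> [12, 29]
  Merge [10] + [12, 29] -> [10, 12, 29]
  Merge [-1] + [26] -> [-1, 26]
  Merge [19] + [-1, 26] -> [-1, 19, 26]
  Merge [10, 12, 29] + [-1, 19, 26] -> [-1, 10, 12, 19, 26, 29]


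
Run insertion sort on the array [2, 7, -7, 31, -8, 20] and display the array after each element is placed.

First element 2 is already 'sorted'
Insert 7: shifted 0 elements -> [2, 7, -7, 31, -8, 20]
Insert -7: shifted 2 elements -> [-7, 2, 7, 31, -8, 20]
Insert 31: shifted 0 elements -> [-7, 2, 7, 31, -8, 20]
Insert -8: shifted 4 elements -> [-8, -7, 2, 7, 31, 20]
Insert 20: shifted 1 elements -> [-8, -7, 2, 7, 20, 31]


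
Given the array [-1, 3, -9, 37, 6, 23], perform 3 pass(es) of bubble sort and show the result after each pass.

After pass 1: [-1, -9, 3, 6, 23, 37] (3 swaps)
After pass 2: [-9, -1, 3, 6, 23, 37] (1 swaps)
After pass 3: [-9, -1, 3, 6, 23, 37] (0 swaps)
Total swaps: 4


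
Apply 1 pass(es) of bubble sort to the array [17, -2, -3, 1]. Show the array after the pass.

After pass 1: [-2, -3, 1, 17] (3 swaps)
Total swaps: 3


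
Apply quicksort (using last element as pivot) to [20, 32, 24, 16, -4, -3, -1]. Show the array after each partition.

Partition 1: pivot=-1 at index 2 -> [-4, -3, -1, 16, 20, 32, 24]
Partition 2: pivot=-3 at index 1 -> [-4, -3, -1, 16, 20, 32, 24]
Partition 3: pivot=24 at index 5 -> [-4, -3, -1, 16, 20, 24, 32]
Partition 4: pivot=20 at index 4 -> [-4, -3, -1, 16, 20, 24, 32]


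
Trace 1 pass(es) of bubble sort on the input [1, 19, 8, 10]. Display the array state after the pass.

After pass 1: [1, 8, 10, 19] (2 swaps)
Total swaps: 2


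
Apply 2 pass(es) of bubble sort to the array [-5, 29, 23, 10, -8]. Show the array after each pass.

After pass 1: [-5, 23, 10, -8, 29] (3 swaps)
After pass 2: [-5, 10, -8, 23, 29] (2 swaps)
Total swaps: 5


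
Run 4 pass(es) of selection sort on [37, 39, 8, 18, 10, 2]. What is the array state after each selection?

Pass 1: Select minimum 2 at index 5, swap -> [2, 39, 8, 18, 10, 37]
Pass 2: Select minimum 8 at index 2, swap -> [2, 8, 39, 18, 10, 37]
Pass 3: Select minimum 10 at index 4, swap -> [2, 8, 10, 18, 39, 37]
Pass 4: Select minimum 18 at index 3, swap -> [2, 8, 10, 18, 39, 37]


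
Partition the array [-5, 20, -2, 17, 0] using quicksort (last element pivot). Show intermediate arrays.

Partition 1: pivot=0 at index 2 -> [-5, -2, 0, 17, 20]
Partition 2: pivot=-2 at index 1 -> [-5, -2, 0, 17, 20]
Partition 3: pivot=20 at index 4 -> [-5, -2, 0, 17, 20]


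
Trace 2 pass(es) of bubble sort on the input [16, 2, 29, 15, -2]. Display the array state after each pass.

After pass 1: [2, 16, 15, -2, 29] (3 swaps)
After pass 2: [2, 15, -2, 16, 29] (2 swaps)
Total swaps: 5


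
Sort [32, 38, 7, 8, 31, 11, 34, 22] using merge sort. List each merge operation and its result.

Divide and conquer:
  Merge [32] + [38] -> [32, 38]
  Merge [7] + [8] -> [7, 8]
  Merge [32, 38] + [7, 8] -> [7, 8, 32, 38]
  Merge [31] + [11] -> [11, 31]
  Merge [34] + [22] -> [22, 34]
  Merge [11, 31] + [22, 34] -> [11, 22, 31, 34]
  Merge [7, 8, 32, 38] + [11, 22, 31, 34] -> [7, 8, 11, 22, 31, 32, 34, 38]


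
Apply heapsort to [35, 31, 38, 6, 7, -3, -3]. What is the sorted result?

Build heap: [38, 31, 35, 6, 7, -3, -3]
Extract 38: [35, 31, -3, 6, 7, -3, 38]
Extract 35: [31, 7, -3, 6, -3, 35, 38]
Extract 31: [7, 6, -3, -3, 31, 35, 38]
Extract 7: [6, -3, -3, 7, 31, 35, 38]
Extract 6: [-3, -3, 6, 7, 31, 35, 38]
Extract -3: [-3, -3, 6, 7, 31, 35, 38]


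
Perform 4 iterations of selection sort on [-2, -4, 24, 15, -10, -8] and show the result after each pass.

Pass 1: Select minimum -10 at index 4, swap -> [-10, -4, 24, 15, -2, -8]
Pass 2: Select minimum -8 at index 5, swap -> [-10, -8, 24, 15, -2, -4]
Pass 3: Select minimum -4 at index 5, swap -> [-10, -8, -4, 15, -2, 24]
Pass 4: Select minimum -2 at index 4, swap -> [-10, -8, -4, -2, 15, 24]


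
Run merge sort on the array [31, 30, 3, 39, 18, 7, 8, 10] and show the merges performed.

Divide and conquer:
  Merge [31] + [30] -> [30, 31]
  Merge [3] + [39] -> [3, 39]
  Merge [30, 31] + [3, 39] -> [3, 30, 31, 39]
  Merge [18] + [7] -> [7, 18]
  Merge [8] + [10] -> [8, 10]
  Merge [7, 18] + [8, 10] -> [7, 8, 10, 18]
  Merge [3, 30, 31, 39] + [7, 8, 10, 18] -> [3, 7, 8, 10, 18, 30, 31, 39]


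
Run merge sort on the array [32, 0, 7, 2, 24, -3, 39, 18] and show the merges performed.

Divide and conquer:
  Merge [32] + [0] -> [0, 32]
  Merge [7] + [2] -> [2, 7]
  Merge [0, 32] + [2, 7] -> [0, 2, 7, 32]
  Merge [24] + [-3] -> [-3, 24]
  Merge [39] + [18] -> [18, 39]
  Merge [-3, 24] + [18, 39] -> [-3, 18, 24, 39]
  Merge [0, 2, 7, 32] + [-3, 18, 24, 39] -> [-3, 0, 2, 7, 18, 24, 32, 39]


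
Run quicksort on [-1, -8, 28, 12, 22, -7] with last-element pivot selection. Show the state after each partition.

Partition 1: pivot=-7 at index 1 -> [-8, -7, 28, 12, 22, -1]
Partition 2: pivot=-1 at index 2 -> [-8, -7, -1, 12, 22, 28]
Partition 3: pivot=28 at index 5 -> [-8, -7, -1, 12, 22, 28]
Partition 4: pivot=22 at index 4 -> [-8, -7, -1, 12, 22, 28]


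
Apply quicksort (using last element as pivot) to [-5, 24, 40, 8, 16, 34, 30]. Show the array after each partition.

Partition 1: pivot=30 at index 4 -> [-5, 24, 8, 16, 30, 34, 40]
Partition 2: pivot=16 at index 2 -> [-5, 8, 16, 24, 30, 34, 40]
Partition 3: pivot=8 at index 1 -> [-5, 8, 16, 24, 30, 34, 40]
Partition 4: pivot=40 at index 6 -> [-5, 8, 16, 24, 30, 34, 40]


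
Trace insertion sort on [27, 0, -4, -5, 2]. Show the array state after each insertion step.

First element 27 is already 'sorted'
Insert 0: shifted 1 elements -> [0, 27, -4, -5, 2]
Insert -4: shifted 2 elements -> [-4, 0, 27, -5, 2]
Insert -5: shifted 3 elements -> [-5, -4, 0, 27, 2]
Insert 2: shifted 1 elements -> [-5, -4, 0, 2, 27]


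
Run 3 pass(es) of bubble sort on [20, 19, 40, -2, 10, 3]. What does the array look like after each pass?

After pass 1: [19, 20, -2, 10, 3, 40] (4 swaps)
After pass 2: [19, -2, 10, 3, 20, 40] (3 swaps)
After pass 3: [-2, 10, 3, 19, 20, 40] (3 swaps)
Total swaps: 10


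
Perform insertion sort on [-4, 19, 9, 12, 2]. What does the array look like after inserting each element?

First element -4 is already 'sorted'
Insert 19: shifted 0 elements -> [-4, 19, 9, 12, 2]
Insert 9: shifted 1 elements -> [-4, 9, 19, 12, 2]
Insert 12: shifted 1 elements -> [-4, 9, 12, 19, 2]
Insert 2: shifted 3 elements -> [-4, 2, 9, 12, 19]


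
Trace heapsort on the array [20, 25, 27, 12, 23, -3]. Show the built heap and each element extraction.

Build heap: [27, 25, 20, 12, 23, -3]
Extract 27: [25, 23, 20, 12, -3, 27]
Extract 25: [23, 12, 20, -3, 25, 27]
Extract 23: [20, 12, -3, 23, 25, 27]
Extract 20: [12, -3, 20, 23, 25, 27]
Extract 12: [-3, 12, 20, 23, 25, 27]


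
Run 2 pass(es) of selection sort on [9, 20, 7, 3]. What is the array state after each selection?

Pass 1: Select minimum 3 at index 3, swap -> [3, 20, 7, 9]
Pass 2: Select minimum 7 at index 2, swap -> [3, 7, 20, 9]


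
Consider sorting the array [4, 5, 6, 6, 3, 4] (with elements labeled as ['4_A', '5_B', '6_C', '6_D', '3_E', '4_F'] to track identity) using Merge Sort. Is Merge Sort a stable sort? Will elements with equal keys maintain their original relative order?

Trace Merge Sort on the labeled array (the key is the number; the letter only tracks identity):
  Merge [5_B] + [6_C] -> [5_B, 6_C]
  Merge [4_A] + [5_B, 6_C] -> [4_A, 5_B, 6_C]
  Merge [3_E] + [4_F] -> [3_E, 4_F]
  Merge [6_D] + [3_E, 4_F] -> [3_E, 4_F, 6_D]
  Merge [4_A, 5_B, 6_C] + [3_E, 4_F, 6_D] -> [3_E, 4_A, 4_F, 5_B, 6_C, 6_D]
Final order: [3_E, 4_A, 4_F, 5_B, 6_C, 6_D]
Equal keys:
  value 4: originally 4_A, 4_F; after sorting 4_A, 4_F -> order preserved
  value 6: originally 6_C, 6_D; after sorting 6_C, 6_D -> order preserved
All equal keys kept their original relative order. Merge Sort is stable: when the heads of the two halves are equal the merge takes from the left half first.
Answer: Stable


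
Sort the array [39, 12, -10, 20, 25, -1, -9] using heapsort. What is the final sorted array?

Build heap: [39, 25, -1, 20, 12, -10, -9]
Extract 39: [25, 20, -1, -9, 12, -10, 39]
Extract 25: [20, 12, -1, -9, -10, 25, 39]
Extract 20: [12, -9, -1, -10, 20, 25, 39]
Extract 12: [-1, -9, -10, 12, 20, 25, 39]
Extract -1: [-9, -10, -1, 12, 20, 25, 39]
Extract -9: [-10, -9, -1, 12, 20, 25, 39]


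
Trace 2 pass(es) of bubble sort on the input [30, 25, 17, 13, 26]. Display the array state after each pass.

After pass 1: [25, 17, 13, 26, 30] (4 swaps)
After pass 2: [17, 13, 25, 26, 30] (2 swaps)
Total swaps: 6


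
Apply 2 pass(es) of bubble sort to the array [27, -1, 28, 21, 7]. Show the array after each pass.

After pass 1: [-1, 27, 21, 7, 28] (3 swaps)
After pass 2: [-1, 21, 7, 27, 28] (2 swaps)
Total swaps: 5


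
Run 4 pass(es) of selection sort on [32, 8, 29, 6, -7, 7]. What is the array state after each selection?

Pass 1: Select minimum -7 at index 4, swap -> [-7, 8, 29, 6, 32, 7]
Pass 2: Select minimum 6 at index 3, swap -> [-7, 6, 29, 8, 32, 7]
Pass 3: Select minimum 7 at index 5, swap -> [-7, 6, 7, 8, 32, 29]
Pass 4: Select minimum 8 at index 3, swap -> [-7, 6, 7, 8, 32, 29]


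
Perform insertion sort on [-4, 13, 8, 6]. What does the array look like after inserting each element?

First element -4 is already 'sorted'
Insert 13: shifted 0 elements -> [-4, 13, 8, 6]
Insert 8: shifted 1 elements -> [-4, 8, 13, 6]
Insert 6: shifted 2 elements -> [-4, 6, 8, 13]


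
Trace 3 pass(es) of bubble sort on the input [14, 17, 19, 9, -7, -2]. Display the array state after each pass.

After pass 1: [14, 17, 9, -7, -2, 19] (3 swaps)
After pass 2: [14, 9, -7, -2, 17, 19] (3 swaps)
After pass 3: [9, -7, -2, 14, 17, 19] (3 swaps)
Total swaps: 9


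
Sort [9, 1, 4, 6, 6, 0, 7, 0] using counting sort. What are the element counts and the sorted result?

Count array: [2, 1, 0, 0, 1, 0, 2, 1, 0, 1]
(count[i] = number of elements equal to i)
Cumulative count: [2, 3, 3, 3, 4, 4, 6, 7, 7, 8]
Sorted: [0, 0, 1, 4, 6, 6, 7, 9]


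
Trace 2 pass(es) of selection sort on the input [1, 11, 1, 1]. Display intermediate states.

Pass 1: Select minimum 1 at index 0, swap -> [1, 11, 1, 1]
Pass 2: Select minimum 1 at index 2, swap -> [1, 1, 11, 1]


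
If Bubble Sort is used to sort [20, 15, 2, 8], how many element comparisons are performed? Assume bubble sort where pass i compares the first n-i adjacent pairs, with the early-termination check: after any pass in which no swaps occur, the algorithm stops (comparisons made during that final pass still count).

Pass 1: compare adjacent pairs (0,1)..(2,3) = 3 comparison(s), 3 swap(s) -> [15, 2, 8, 20]
Pass 2: compare adjacent pairs (0,1)..(1,2) = 2 comparison(s), 2 swap(s) -> [2, 8, 15, 20]
Pass 3: compare adjacent pairs (0,1)..(0,1) = 1 comparison(s), 0 swap(s) -> [2, 8, 15, 20]
No swaps in this pass, so bubble sort stops here.
Total comparisons: 3 + 2 + 1 = 6


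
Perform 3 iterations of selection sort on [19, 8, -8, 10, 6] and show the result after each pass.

Pass 1: Select minimum -8 at index 2, swap -> [-8, 8, 19, 10, 6]
Pass 2: Select minimum 6 at index 4, swap -> [-8, 6, 19, 10, 8]
Pass 3: Select minimum 8 at index 4, swap -> [-8, 6, 8, 10, 19]


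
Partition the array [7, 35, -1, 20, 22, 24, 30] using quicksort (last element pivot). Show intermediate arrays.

Partition 1: pivot=30 at index 5 -> [7, -1, 20, 22, 24, 30, 35]
Partition 2: pivot=24 at index 4 -> [7, -1, 20, 22, 24, 30, 35]
Partition 3: pivot=22 at index 3 -> [7, -1, 20, 22, 24, 30, 35]
Partition 4: pivot=20 at index 2 -> [7, -1, 20, 22, 24, 30, 35]
Partition 5: pivot=-1 at index 0 -> [-1, 7, 20, 22, 24, 30, 35]


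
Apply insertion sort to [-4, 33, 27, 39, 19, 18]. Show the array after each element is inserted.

First element -4 is already 'sorted'
Insert 33: shifted 0 elements -> [-4, 33, 27, 39, 19, 18]
Insert 27: shifted 1 elements -> [-4, 27, 33, 39, 19, 18]
Insert 39: shifted 0 elements -> [-4, 27, 33, 39, 19, 18]
Insert 19: shifted 3 elements -> [-4, 19, 27, 33, 39, 18]
Insert 18: shifted 4 elements -> [-4, 18, 19, 27, 33, 39]


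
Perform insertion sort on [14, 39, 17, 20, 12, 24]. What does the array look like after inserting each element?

First element 14 is already 'sorted'
Insert 39: shifted 0 elements -> [14, 39, 17, 20, 12, 24]
Insert 17: shifted 1 elements -> [14, 17, 39, 20, 12, 24]
Insert 20: shifted 1 elements -> [14, 17, 20, 39, 12, 24]
Insert 12: shifted 4 elements -> [12, 14, 17, 20, 39, 24]
Insert 24: shifted 1 elements -> [12, 14, 17, 20, 24, 39]


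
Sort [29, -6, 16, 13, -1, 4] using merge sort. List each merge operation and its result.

Divide and conquer:
  Merge [-6] + [16] -> [-6, 16]
  Merge [29] + [-6, 16] -> [-6, 16, 29]
  Merge [-1] + [4] -> [-1, 4]
  Merge [13] + [-1, 4] -> [-1, 4, 13]
  Merge [-6, 16, 29] + [-1, 4, 13] -> [-6, -1, 4, 13, 16, 29]


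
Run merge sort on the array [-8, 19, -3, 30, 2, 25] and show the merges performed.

Divide and conquer:
  Merge [19] + [-3] -> [-3, 19]
  Merge [-8] + [-3, 19] -> [-8, -3, 19]
  Merge [2] + [25] -> [2, 25]
  Merge [30] + [2, 25] -> [2, 25, 30]
  Merge [-8, -3, 19] + [2, 25, 30] -> [-8, -3, 2, 19, 25, 30]


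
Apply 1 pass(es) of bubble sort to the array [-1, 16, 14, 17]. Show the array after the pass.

After pass 1: [-1, 14, 16, 17] (1 swaps)
Total swaps: 1


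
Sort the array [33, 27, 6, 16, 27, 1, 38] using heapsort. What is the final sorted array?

Build heap: [38, 27, 33, 16, 27, 1, 6]
Extract 38: [33, 27, 6, 16, 27, 1, 38]
Extract 33: [27, 27, 6, 16, 1, 33, 38]
Extract 27: [27, 16, 6, 1, 27, 33, 38]
Extract 27: [16, 1, 6, 27, 27, 33, 38]
Extract 16: [6, 1, 16, 27, 27, 33, 38]
Extract 6: [1, 6, 16, 27, 27, 33, 38]


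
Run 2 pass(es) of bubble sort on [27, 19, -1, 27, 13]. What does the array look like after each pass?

After pass 1: [19, -1, 27, 13, 27] (3 swaps)
After pass 2: [-1, 19, 13, 27, 27] (2 swaps)
Total swaps: 5


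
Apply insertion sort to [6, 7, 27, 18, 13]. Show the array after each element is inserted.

First element 6 is already 'sorted'
Insert 7: shifted 0 elements -> [6, 7, 27, 18, 13]
Insert 27: shifted 0 elements -> [6, 7, 27, 18, 13]
Insert 18: shifted 1 elements -> [6, 7, 18, 27, 13]
Insert 13: shifted 2 elements -> [6, 7, 13, 18, 27]


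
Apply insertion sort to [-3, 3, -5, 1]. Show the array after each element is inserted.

First element -3 is already 'sorted'
Insert 3: shifted 0 elements -> [-3, 3, -5, 1]
Insert -5: shifted 2 elements -> [-5, -3, 3, 1]
Insert 1: shifted 1 elements -> [-5, -3, 1, 3]


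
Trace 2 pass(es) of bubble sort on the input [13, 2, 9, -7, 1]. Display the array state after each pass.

After pass 1: [2, 9, -7, 1, 13] (4 swaps)
After pass 2: [2, -7, 1, 9, 13] (2 swaps)
Total swaps: 6


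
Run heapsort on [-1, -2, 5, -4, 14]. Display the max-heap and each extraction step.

Build heap: [14, -1, 5, -4, -2]
Extract 14: [5, -1, -2, -4, 14]
Extract 5: [-1, -4, -2, 5, 14]
Extract -1: [-2, -4, -1, 5, 14]
Extract -2: [-4, -2, -1, 5, 14]


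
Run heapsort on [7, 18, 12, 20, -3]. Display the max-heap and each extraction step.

Build heap: [20, 18, 12, 7, -3]
Extract 20: [18, 7, 12, -3, 20]
Extract 18: [12, 7, -3, 18, 20]
Extract 12: [7, -3, 12, 18, 20]
Extract 7: [-3, 7, 12, 18, 20]


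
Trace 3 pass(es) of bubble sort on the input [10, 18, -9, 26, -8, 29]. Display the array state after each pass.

After pass 1: [10, -9, 18, -8, 26, 29] (2 swaps)
After pass 2: [-9, 10, -8, 18, 26, 29] (2 swaps)
After pass 3: [-9, -8, 10, 18, 26, 29] (1 swaps)
Total swaps: 5


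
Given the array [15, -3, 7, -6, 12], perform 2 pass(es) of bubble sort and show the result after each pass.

After pass 1: [-3, 7, -6, 12, 15] (4 swaps)
After pass 2: [-3, -6, 7, 12, 15] (1 swaps)
Total swaps: 5


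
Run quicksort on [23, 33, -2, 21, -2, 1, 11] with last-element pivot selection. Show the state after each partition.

Partition 1: pivot=11 at index 3 -> [-2, -2, 1, 11, 33, 23, 21]
Partition 2: pivot=1 at index 2 -> [-2, -2, 1, 11, 33, 23, 21]
Partition 3: pivot=-2 at index 1 -> [-2, -2, 1, 11, 33, 23, 21]
Partition 4: pivot=21 at index 4 -> [-2, -2, 1, 11, 21, 23, 33]
Partition 5: pivot=33 at index 6 -> [-2, -2, 1, 11, 21, 23, 33]


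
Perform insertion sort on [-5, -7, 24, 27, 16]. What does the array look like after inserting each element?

First element -5 is already 'sorted'
Insert -7: shifted 1 elements -> [-7, -5, 24, 27, 16]
Insert 24: shifted 0 elements -> [-7, -5, 24, 27, 16]
Insert 27: shifted 0 elements -> [-7, -5, 24, 27, 16]
Insert 16: shifted 2 elements -> [-7, -5, 16, 24, 27]


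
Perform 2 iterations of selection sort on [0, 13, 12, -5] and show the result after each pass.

Pass 1: Select minimum -5 at index 3, swap -> [-5, 13, 12, 0]
Pass 2: Select minimum 0 at index 3, swap -> [-5, 0, 12, 13]


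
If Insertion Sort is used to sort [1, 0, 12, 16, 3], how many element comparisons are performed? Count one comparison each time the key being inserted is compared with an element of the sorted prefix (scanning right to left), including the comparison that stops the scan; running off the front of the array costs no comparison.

Insert 0: 1 > 0 (shift), reached front = 1 comparison(s) -> [0, 1, 12, 16, 3]
Insert 12: 1 <= 12 (stop) = 1 comparison(s) -> [0, 1, 12, 16, 3]
Insert 16: 12 <= 16 (stop) = 1 comparison(s) -> [0, 1, 12, 16, 3]
Insert 3: 16 > 3 (shift), 12 > 3 (shift), 1 <= 3 (stop) = 3 comparison(s) -> [0, 1, 3, 12, 16]
Total comparisons: 1 + 1 + 1 + 3 = 6


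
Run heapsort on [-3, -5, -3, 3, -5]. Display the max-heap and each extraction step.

Build heap: [3, -3, -3, -5, -5]
Extract 3: [-3, -5, -3, -5, 3]
Extract -3: [-3, -5, -5, -3, 3]
Extract -3: [-5, -5, -3, -3, 3]
Extract -5: [-5, -5, -3, -3, 3]


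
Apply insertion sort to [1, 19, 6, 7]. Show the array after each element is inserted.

First element 1 is already 'sorted'
Insert 19: shifted 0 elements -> [1, 19, 6, 7]
Insert 6: shifted 1 elements -> [1, 6, 19, 7]
Insert 7: shifted 1 elements -> [1, 6, 7, 19]


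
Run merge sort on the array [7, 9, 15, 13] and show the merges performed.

Divide and conquer:
  Merge [7] + [9] -> [7, 9]
  Merge [15] + [13] -> [13, 15]
  Merge [7, 9] + [13, 15] -> [7, 9, 13, 15]


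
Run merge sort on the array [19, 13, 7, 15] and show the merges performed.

Divide and conquer:
  Merge [19] + [13] -> [13, 19]
  Merge [7] + [15] -> [7, 15]
  Merge [13, 19] + [7, 15] -> [7, 13, 15, 19]


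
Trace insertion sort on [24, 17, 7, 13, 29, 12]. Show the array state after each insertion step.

First element 24 is already 'sorted'
Insert 17: shifted 1 elements -> [17, 24, 7, 13, 29, 12]
Insert 7: shifted 2 elements -> [7, 17, 24, 13, 29, 12]
Insert 13: shifted 2 elements -> [7, 13, 17, 24, 29, 12]
Insert 29: shifted 0 elements -> [7, 13, 17, 24, 29, 12]
Insert 12: shifted 4 elements -> [7, 12, 13, 17, 24, 29]


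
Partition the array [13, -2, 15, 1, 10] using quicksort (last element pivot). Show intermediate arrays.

Partition 1: pivot=10 at index 2 -> [-2, 1, 10, 13, 15]
Partition 2: pivot=1 at index 1 -> [-2, 1, 10, 13, 15]
Partition 3: pivot=15 at index 4 -> [-2, 1, 10, 13, 15]


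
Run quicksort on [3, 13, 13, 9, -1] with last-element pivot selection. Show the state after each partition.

Partition 1: pivot=-1 at index 0 -> [-1, 13, 13, 9, 3]
Partition 2: pivot=3 at index 1 -> [-1, 3, 13, 9, 13]
Partition 3: pivot=13 at index 4 -> [-1, 3, 13, 9, 13]
Partition 4: pivot=9 at index 2 -> [-1, 3, 9, 13, 13]


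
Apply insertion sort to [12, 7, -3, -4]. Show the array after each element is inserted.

First element 12 is already 'sorted'
Insert 7: shifted 1 elements -> [7, 12, -3, -4]
Insert -3: shifted 2 elements -> [-3, 7, 12, -4]
Insert -4: shifted 3 elements -> [-4, -3, 7, 12]


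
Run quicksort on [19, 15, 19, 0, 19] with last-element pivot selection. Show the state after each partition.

Partition 1: pivot=19 at index 4 -> [19, 15, 19, 0, 19]
Partition 2: pivot=0 at index 0 -> [0, 15, 19, 19, 19]
Partition 3: pivot=19 at index 3 -> [0, 15, 19, 19, 19]
Partition 4: pivot=19 at index 2 -> [0, 15, 19, 19, 19]


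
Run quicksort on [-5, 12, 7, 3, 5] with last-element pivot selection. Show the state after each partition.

Partition 1: pivot=5 at index 2 -> [-5, 3, 5, 12, 7]
Partition 2: pivot=3 at index 1 -> [-5, 3, 5, 12, 7]
Partition 3: pivot=7 at index 3 -> [-5, 3, 5, 7, 12]


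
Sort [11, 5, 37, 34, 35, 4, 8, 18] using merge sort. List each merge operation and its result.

Divide and conquer:
  Merge [11] + [5] -> [5, 11]
  Merge [37] + [34] -> [34, 37]
  Merge [5, 11] + [34, 37] -> [5, 11, 34, 37]
  Merge [35] + [4] -> [4, 35]
  Merge [8] + [18] -> [8, 18]
  Merge [4, 35] + [8, 18] -> [4, 8, 18, 35]
  Merge [5, 11, 34, 37] + [4, 8, 18, 35] -> [4, 5, 8, 11, 18, 34, 35, 37]


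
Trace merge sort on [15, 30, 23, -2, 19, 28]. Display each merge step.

Divide and conquer:
  Merge [30] + [23] -> [23, 30]
  Merge [15] + [23, 30] -> [15, 23, 30]
  Merge [19] + [28] -> [19, 28]
  Merge [-2] + [19, 28] -> [-2, 19, 28]
  Merge [15, 23, 30] + [-2, 19, 28] -> [-2, 15, 19, 23, 28, 30]


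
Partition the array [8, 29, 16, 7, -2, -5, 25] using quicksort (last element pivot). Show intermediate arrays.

Partition 1: pivot=25 at index 5 -> [8, 16, 7, -2, -5, 25, 29]
Partition 2: pivot=-5 at index 0 -> [-5, 16, 7, -2, 8, 25, 29]
Partition 3: pivot=8 at index 3 -> [-5, 7, -2, 8, 16, 25, 29]
Partition 4: pivot=-2 at index 1 -> [-5, -2, 7, 8, 16, 25, 29]


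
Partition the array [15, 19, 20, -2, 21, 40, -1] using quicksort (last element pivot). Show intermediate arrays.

Partition 1: pivot=-1 at index 1 -> [-2, -1, 20, 15, 21, 40, 19]
Partition 2: pivot=19 at index 3 -> [-2, -1, 15, 19, 21, 40, 20]
Partition 3: pivot=20 at index 4 -> [-2, -1, 15, 19, 20, 40, 21]
Partition 4: pivot=21 at index 5 -> [-2, -1, 15, 19, 20, 21, 40]


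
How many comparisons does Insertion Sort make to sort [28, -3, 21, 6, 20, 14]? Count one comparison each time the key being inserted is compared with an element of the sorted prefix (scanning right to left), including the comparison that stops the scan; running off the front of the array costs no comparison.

Insert -3: 28 > -3 (shift), reached front = 1 comparison(s) -> [-3, 28, 21, 6, 20, 14]
Insert 21: 28 > 21 (shift), -3 <= 21 (stop) = 2 comparison(s) -> [-3, 21, 28, 6, 20, 14]
Insert 6: 28 > 6 (shift), 21 > 6 (shift), -3 <= 6 (stop) = 3 comparison(s) -> [-3, 6, 21, 28, 20, 14]
Insert 20: 28 > 20 (shift), 21 > 20 (shift), 6 <= 20 (stop) = 3 comparison(s) -> [-3, 6, 20, 21, 28, 14]
Insert 14: 28 > 14 (shift), 21 > 14 (shift), 20 > 14 (shift), 6 <= 14 (stop) = 4 comparison(s) -> [-3, 6, 14, 20, 21, 28]
Total comparisons: 1 + 2 + 3 + 3 + 4 = 13


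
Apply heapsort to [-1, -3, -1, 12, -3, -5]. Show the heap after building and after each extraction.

Build heap: [12, -1, -1, -3, -3, -5]
Extract 12: [-1, -3, -1, -5, -3, 12]
Extract -1: [-1, -3, -3, -5, -1, 12]
Extract -1: [-3, -5, -3, -1, -1, 12]
Extract -3: [-3, -5, -3, -1, -1, 12]
Extract -3: [-5, -3, -3, -1, -1, 12]


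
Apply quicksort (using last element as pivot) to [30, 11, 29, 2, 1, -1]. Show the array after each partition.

Partition 1: pivot=-1 at index 0 -> [-1, 11, 29, 2, 1, 30]
Partition 2: pivot=30 at index 5 -> [-1, 11, 29, 2, 1, 30]
Partition 3: pivot=1 at index 1 -> [-1, 1, 29, 2, 11, 30]
Partition 4: pivot=11 at index 3 -> [-1, 1, 2, 11, 29, 30]


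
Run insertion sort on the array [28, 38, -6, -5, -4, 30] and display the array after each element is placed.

First element 28 is already 'sorted'
Insert 38: shifted 0 elements -> [28, 38, -6, -5, -4, 30]
Insert -6: shifted 2 elements -> [-6, 28, 38, -5, -4, 30]
Insert -5: shifted 2 elements -> [-6, -5, 28, 38, -4, 30]
Insert -4: shifted 2 elements -> [-6, -5, -4, 28, 38, 30]
Insert 30: shifted 1 elements -> [-6, -5, -4, 28, 30, 38]


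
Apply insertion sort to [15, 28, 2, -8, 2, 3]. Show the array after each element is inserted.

First element 15 is already 'sorted'
Insert 28: shifted 0 elements -> [15, 28, 2, -8, 2, 3]
Insert 2: shifted 2 elements -> [2, 15, 28, -8, 2, 3]
Insert -8: shifted 3 elements -> [-8, 2, 15, 28, 2, 3]
Insert 2: shifted 2 elements -> [-8, 2, 2, 15, 28, 3]
Insert 3: shifted 2 elements -> [-8, 2, 2, 3, 15, 28]


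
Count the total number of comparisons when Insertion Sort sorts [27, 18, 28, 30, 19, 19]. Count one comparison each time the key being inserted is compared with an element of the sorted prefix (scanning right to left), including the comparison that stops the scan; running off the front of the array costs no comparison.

Insert 18: 27 > 18 (shift), reached front = 1 comparison(s) -> [18, 27, 28, 30, 19, 19]
Insert 28: 27 <= 28 (stop) = 1 comparison(s) -> [18, 27, 28, 30, 19, 19]
Insert 30: 28 <= 30 (stop) = 1 comparison(s) -> [18, 27, 28, 30, 19, 19]
Insert 19: 30 > 19 (shift), 28 > 19 (shift), 27 > 19 (shift), 18 <= 19 (stop) = 4 comparison(s) -> [18, 19, 27, 28, 30, 19]
Insert 19: 30 > 19 (shift), 28 > 19 (shift), 27 > 19 (shift), 19 <= 19 (stop) = 4 comparison(s) -> [18, 19, 19, 27, 28, 30]
Total comparisons: 1 + 1 + 1 + 4 + 4 = 11


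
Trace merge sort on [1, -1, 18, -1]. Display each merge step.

Divide and conquer:
  Merge [1] + [-1] -> [-1, 1]
  Merge [18] + [-1] -> [-1, 18]
  Merge [-1, 1] + [-1, 18] -> [-1, -1, 1, 18]


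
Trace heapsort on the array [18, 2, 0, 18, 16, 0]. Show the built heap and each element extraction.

Build heap: [18, 18, 0, 2, 16, 0]
Extract 18: [18, 16, 0, 2, 0, 18]
Extract 18: [16, 2, 0, 0, 18, 18]
Extract 16: [2, 0, 0, 16, 18, 18]
Extract 2: [0, 0, 2, 16, 18, 18]
Extract 0: [0, 0, 2, 16, 18, 18]


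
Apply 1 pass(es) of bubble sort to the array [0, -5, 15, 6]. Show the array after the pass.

After pass 1: [-5, 0, 6, 15] (2 swaps)
Total swaps: 2


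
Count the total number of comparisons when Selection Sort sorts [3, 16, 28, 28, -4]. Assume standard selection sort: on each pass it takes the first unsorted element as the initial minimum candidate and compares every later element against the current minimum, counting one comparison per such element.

Pass 1: scan indices 1..4 for the minimum = 4 comparison(s); min is -4, place at index 0 -> [-4, 16, 28, 28, 3]
Pass 2: scan indices 2..4 for the minimum = 3 comparison(s); min is 3, place at index 1 -> [-4, 3, 28, 28, 16]
Pass 3: scan indices 3..4 for the minimum = 2 comparison(s); min is 16, place at index 2 -> [-4, 3, 16, 28, 28]
Pass 4: scan indices 4..4 for the minimum = 1 comparison(s); min is 28, place at index 3 -> [-4, 3, 16, 28, 28]
Selection sort always scans the whole unsorted suffix, so the count is (n-1) + (n-2) + ... + 1 = n(n-1)/2 = 5*4/2 = 10 regardless of the input order.
Total comparisons: 4 + 3 + 2 + 1 = 10


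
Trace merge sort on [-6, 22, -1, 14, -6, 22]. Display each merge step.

Divide and conquer:
  Merge [22] + [-1] -> [-1, 22]
  Merge [-6] + [-1, 22] -> [-6, -1, 22]
  Merge [-6] + [22] -> [-6, 22]
  Merge [14] + [-6, 22] -> [-6, 14, 22]
  Merge [-6, -1, 22] + [-6, 14, 22] -> [-6, -6, -1, 14, 22, 22]


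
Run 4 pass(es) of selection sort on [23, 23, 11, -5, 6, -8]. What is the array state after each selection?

Pass 1: Select minimum -8 at index 5, swap -> [-8, 23, 11, -5, 6, 23]
Pass 2: Select minimum -5 at index 3, swap -> [-8, -5, 11, 23, 6, 23]
Pass 3: Select minimum 6 at index 4, swap -> [-8, -5, 6, 23, 11, 23]
Pass 4: Select minimum 11 at index 4, swap -> [-8, -5, 6, 11, 23, 23]
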